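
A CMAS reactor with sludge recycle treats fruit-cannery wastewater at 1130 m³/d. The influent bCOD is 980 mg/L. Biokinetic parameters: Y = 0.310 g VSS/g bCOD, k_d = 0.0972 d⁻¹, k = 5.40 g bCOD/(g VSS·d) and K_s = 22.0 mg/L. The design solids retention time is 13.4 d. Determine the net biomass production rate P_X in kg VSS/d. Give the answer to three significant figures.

Effluent substrate depends only on kinetics and SRT: S = K_s(1 + k_d θ_c) / [θ_c(Yk − k_d) − 1] = 22.0 × (1 + 0.0972 × 13.4) / [13.4 × (0.310 × 5.40 − 0.0972) − 1] = 50.65 / 20.13 = 2.516 mg/L.
Correct the yield for decay: Y_obs = Y/(1 + k_d θ_c) = 0.310 / (1 + 0.0972 × 13.4) = 0.310 / 2.302 = 0.1346.
Mass of bCOD removed per day: Q(S₀ − S) = 1130 × 977.5 g/m³ = 1105 kg/d.
So the net sludge growth is P_X = 0.1346 × 1105 = 148.7 kg VSS/d.

P_X ≈ 149 kg VSS/d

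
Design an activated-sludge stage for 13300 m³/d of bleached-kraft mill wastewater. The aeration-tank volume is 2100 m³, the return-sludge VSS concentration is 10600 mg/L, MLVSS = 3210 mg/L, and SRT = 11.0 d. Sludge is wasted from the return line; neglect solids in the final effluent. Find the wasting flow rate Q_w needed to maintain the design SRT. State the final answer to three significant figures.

Q_w ≈ 57.8 m³/d

Wasting from the return line (neglecting effluent solids): Q_w = V·X / (θ_c·X_r) = 2100 × 3210 / (11.0 × 10600) = 57.81 m³/d.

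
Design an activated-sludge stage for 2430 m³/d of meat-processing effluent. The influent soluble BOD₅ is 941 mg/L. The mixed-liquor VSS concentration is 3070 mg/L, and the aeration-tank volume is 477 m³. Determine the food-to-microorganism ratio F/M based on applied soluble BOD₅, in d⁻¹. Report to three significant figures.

Food-to-microorganism ratio F/M = Q S₀ / (V X) = 2430 × 941 / (477.0 × 3070) = 1.561 d⁻¹.

F/M ≈ 1.56 d⁻¹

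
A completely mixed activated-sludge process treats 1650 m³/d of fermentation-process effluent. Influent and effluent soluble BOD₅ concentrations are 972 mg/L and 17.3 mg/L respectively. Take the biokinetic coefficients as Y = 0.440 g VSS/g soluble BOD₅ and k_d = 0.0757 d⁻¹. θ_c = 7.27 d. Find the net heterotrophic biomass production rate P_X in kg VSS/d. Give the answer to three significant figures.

Y_obs = Y / (1 + k_d θ_c) = 0.440 / (1 + 0.0757 × 7.27) = 0.440 / 1.550 = 0.2838.
Mass of soluble BOD₅ removed per day: Q(S₀ − S) = 1650 × 954.7 g/m³ = 1575 kg/d.
So the net sludge growth is P_X = 0.2838 × 1575 = 447.1 kg VSS/d.

P_X ≈ 447 kg VSS/d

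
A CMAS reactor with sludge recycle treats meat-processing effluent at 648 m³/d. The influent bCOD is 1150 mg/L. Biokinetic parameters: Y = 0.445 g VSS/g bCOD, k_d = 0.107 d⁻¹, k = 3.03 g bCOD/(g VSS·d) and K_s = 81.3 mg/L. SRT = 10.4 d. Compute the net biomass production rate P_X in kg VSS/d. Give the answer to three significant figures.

P_X ≈ 155 kg VSS/d

From the Monod/SRT balance for a CMAS, S = K_s·(1+k_d θ_c)/[θ_c·(Y k − k_d) − 1] = 81.3 × (1 + 0.107 × 10.4) / [10.4 × (0.445 × 3.03 − 0.107) − 1] = 171.8 / 11.91 = 14.42 mg/L.
The observed yield is Y_obs = Y/(1 + k_d·θ_c) = 0.445 / (1 + 0.107 × 10.4) = 0.445 / 2.113 = 0.2106 g VSS per g bCOD removed.
Mass of bCOD removed per day: Q(S₀ − S) = 648 × 1136 g/m³ = 735.9 kg/d.
P_X = Y_obs · Q(S₀ − S) = 0.2106 × 735.9 = 155.0 kg VSS/d.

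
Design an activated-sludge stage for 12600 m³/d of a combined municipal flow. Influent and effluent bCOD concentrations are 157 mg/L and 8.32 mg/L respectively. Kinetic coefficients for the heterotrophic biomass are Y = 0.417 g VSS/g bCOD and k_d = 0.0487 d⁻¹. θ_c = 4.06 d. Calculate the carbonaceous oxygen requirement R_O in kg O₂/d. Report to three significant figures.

R_O ≈ 947 kg O₂/d

Correct the yield for decay: Y_obs = Y/(1 + k_d θ_c) = 0.417 / (1 + 0.0487 × 4.06) = 0.417 / 1.198 = 0.3482.
ΔS = 157 − 8.32 = 148.7 mg/L, so the substrate removal rate is 12600 × 148.7/1000 = 1873 kg bCOD/d.
Biomass synthesised: P_X = Y_obs × 1873 = 652.2 kg VSS/d.
Carbonaceous O₂ demand = substrate oxidised − cell-mass equivalent = 1873 − 1.42 × 652.2 = 947.2 kg O₂/d.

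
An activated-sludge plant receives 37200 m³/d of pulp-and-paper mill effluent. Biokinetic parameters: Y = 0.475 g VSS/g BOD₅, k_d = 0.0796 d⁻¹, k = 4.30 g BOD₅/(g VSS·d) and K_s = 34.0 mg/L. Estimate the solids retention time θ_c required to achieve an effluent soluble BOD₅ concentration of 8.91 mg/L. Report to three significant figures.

θ_c ≈ 2.90 d

At the target effluent, Y k S/(K_s+S) = 0.475×4.30×8.91/42.91 = 0.4241 d⁻¹.
1/θ_c = 0.4241 − 0.0796 = 0.3445 d⁻¹, so θ_c = 2.903 d.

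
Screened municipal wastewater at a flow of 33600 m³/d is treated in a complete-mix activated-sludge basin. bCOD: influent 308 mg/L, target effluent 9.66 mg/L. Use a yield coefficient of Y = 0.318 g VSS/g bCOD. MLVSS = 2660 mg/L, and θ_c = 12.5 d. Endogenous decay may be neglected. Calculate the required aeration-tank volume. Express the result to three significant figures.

V·X = Y·Q·ΔS·θ_c gives V = 0.318 × 33600 × (308 − 9.66) × 12.5 / 2660 = 14980 m³.

V ≈ 15000 m³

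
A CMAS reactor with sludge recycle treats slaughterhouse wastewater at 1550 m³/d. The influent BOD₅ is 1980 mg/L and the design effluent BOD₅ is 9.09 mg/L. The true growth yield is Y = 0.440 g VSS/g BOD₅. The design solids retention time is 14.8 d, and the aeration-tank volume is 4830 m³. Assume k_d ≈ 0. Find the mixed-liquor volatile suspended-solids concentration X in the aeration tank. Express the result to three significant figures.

X ≈ 4120 mg/L

From V·X = Y·Q·(S₀ − S)·θ_c (decay neglected): X = 0.440 × 1550 × (1980 − 9.09) × 14.8 / 4830 = 4119 mg/L.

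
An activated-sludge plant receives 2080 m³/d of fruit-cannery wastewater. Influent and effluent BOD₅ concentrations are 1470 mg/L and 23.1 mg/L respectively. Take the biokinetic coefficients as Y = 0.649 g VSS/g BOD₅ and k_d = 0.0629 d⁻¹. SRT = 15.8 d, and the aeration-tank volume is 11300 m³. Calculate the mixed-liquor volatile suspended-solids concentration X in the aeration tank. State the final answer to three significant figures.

X = Y·Q·ΔS·θ_c / [V·(1 + k_d θ_c)] = 0.649 × 2080 × (1470 − 23.1) × 15.8 / [11300 × (1 + 0.0629 × 15.8)] = 1370 mg/L.

X ≈ 1370 mg/L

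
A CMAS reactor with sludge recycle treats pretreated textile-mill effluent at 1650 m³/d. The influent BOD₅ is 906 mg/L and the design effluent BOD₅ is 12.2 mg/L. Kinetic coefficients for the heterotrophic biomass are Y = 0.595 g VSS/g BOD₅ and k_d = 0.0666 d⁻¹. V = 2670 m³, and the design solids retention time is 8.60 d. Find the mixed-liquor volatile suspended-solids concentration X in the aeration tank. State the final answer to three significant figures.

X ≈ 1800 mg/L

From V·X·(1 + k_d·θ_c) = Y·Q·(S₀ − S)·θ_c: X = 0.595 × 1650 × (906 − 12.2) × 8.60 / [2670 × (1 + 0.0666 × 8.60)] = 1797 mg/L.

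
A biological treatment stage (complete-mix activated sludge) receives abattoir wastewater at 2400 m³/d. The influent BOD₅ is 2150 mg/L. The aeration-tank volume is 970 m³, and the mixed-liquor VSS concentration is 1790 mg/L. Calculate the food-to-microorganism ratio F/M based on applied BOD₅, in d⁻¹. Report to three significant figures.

F/M ≈ 2.97 d⁻¹

Food-to-microorganism ratio F/M = Q S₀ / (V X) = 2400 × 2150 / (970.0 × 1790) = 2.972 d⁻¹.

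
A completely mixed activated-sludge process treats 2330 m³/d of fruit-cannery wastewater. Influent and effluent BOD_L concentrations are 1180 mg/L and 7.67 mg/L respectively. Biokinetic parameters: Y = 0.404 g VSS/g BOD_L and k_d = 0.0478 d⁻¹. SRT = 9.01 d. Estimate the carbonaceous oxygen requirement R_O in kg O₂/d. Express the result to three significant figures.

R_O ≈ 1640 kg O₂/d

Y_obs = Y / (1 + k_d θ_c) = 0.404 / (1 + 0.0478 × 9.01) = 0.404 / 1.431 = 0.2824.
ΔS = 1180 − 7.67 = 1172 mg/L, so the substrate removal rate is 2330 × 1172/1000 = 2732 kg BOD_L/d.
Biomass synthesised: P_X = Y_obs × 2732 = 771.3 kg VSS/d.
R_O = Q·ΔS − 1.42 P_X = 2732 − 1095 = 1636 kg O₂/d.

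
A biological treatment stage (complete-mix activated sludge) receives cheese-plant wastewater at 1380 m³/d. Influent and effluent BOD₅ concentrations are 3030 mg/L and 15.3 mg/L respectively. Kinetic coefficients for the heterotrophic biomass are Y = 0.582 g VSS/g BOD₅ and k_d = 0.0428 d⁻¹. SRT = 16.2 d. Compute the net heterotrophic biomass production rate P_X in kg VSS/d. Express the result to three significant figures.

Observed yield with endogenous decay: Y_obs = Y / (1 + k_d·θ_c) = 0.582 / (1 + 0.0428 × 16.2) = 0.582 / 1.693 = 0.3437 g VSS/g BOD₅.
Mass of BOD₅ removed per day: Q(S₀ − S) = 1380 × 3015 g/m³ = 4160 kg/d.
So the net sludge growth is P_X = 0.3437 × 4160 = 1430 kg VSS/d.

P_X ≈ 1430 kg VSS/d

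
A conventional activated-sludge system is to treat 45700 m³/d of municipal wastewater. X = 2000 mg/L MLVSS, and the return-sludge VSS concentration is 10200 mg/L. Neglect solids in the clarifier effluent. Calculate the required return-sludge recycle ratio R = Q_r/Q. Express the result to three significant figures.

Mass balance around the secondary clarifier (neglecting effluent solids): R = X / (X_r − X) = 2000 / (10200 − 2000) = 0.2439.

R ≈ 0.244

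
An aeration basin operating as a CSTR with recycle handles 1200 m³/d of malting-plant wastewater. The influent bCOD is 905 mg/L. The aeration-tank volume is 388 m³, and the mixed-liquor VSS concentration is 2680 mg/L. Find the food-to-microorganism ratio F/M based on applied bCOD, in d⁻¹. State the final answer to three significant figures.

F/M = applied load / biomass = Q·S₀/(V·X) = 1200 × 905 / (388.0 × 2680) = 1.044 d⁻¹.

F/M ≈ 1.04 d⁻¹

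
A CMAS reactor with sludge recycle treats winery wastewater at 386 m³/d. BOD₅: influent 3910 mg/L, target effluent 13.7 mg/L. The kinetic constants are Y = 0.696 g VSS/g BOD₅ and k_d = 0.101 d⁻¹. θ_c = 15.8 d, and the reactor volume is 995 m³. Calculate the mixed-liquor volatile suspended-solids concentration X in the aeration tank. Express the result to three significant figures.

From V·X·(1 + k_d·θ_c) = Y·Q·(S₀ − S)·θ_c: X = 0.696 × 386 × (3910 − 13.7) × 15.8 / [995 × (1 + 0.101 × 15.8)] = 6403 mg/L.

X ≈ 6400 mg/L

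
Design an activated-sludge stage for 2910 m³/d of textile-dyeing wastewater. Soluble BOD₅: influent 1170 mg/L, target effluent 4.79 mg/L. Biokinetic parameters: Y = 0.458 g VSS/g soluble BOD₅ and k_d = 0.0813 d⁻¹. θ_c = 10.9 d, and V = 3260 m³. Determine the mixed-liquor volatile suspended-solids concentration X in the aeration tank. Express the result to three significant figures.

X = Y·Q·ΔS·θ_c / [V·(1 + k_d θ_c)] = 0.458 × 2910 × (1170 − 4.79) × 10.9 / [3260 × (1 + 0.0813 × 10.9)] = 2753 mg/L.

X ≈ 2750 mg/L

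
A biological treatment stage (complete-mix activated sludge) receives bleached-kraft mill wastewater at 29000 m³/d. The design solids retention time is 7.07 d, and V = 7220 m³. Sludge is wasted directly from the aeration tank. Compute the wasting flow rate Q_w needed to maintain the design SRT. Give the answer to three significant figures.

With mixed-liquor wasting, θ_c = V/Q_w, so Q_w = V/θ_c = 7220/7.07 = 1021 m³/d.

Q_w ≈ 1020 m³/d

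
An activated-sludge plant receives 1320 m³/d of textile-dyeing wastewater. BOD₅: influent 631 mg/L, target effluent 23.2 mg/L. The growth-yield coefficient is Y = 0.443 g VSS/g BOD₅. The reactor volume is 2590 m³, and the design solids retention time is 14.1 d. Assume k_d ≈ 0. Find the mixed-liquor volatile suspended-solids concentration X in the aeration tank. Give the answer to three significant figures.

X = Y·Q·ΔS·θ_c / V = 0.443 × 1320 × (631 − 23.2) × 14.1 / 2590 = 1935 mg/L.

X ≈ 1930 mg/L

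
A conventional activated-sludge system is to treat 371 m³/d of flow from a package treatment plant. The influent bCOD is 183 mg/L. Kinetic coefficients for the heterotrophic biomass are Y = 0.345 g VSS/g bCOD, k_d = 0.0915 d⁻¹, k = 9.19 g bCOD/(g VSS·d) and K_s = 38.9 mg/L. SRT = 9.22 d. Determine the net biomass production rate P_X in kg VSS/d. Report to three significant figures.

From the Monod/SRT balance for a CMAS, S = K_s·(1+k_d θ_c)/[θ_c·(Y k − k_d) − 1] = 38.9 × (1 + 0.0915 × 9.22) / [9.22 × (0.345 × 9.19 − 0.0915) − 1] = 71.72 / 27.39 = 2.618 mg/L.
Observed yield with endogenous decay: Y_obs = Y / (1 + k_d·θ_c) = 0.345 / (1 + 0.0915 × 9.22) = 0.345 / 1.844 = 0.1871 g VSS/g bCOD.
Q·(S₀ − S) = 371 × (183 − 2.62) × 10⁻³ = 66.92 kg/d removed.
Biomass produced: P_X = Y_obs·Q·ΔS = 0.1871 × 66.92 ≈ 12.52 kg VSS/d.

P_X ≈ 12.5 kg VSS/d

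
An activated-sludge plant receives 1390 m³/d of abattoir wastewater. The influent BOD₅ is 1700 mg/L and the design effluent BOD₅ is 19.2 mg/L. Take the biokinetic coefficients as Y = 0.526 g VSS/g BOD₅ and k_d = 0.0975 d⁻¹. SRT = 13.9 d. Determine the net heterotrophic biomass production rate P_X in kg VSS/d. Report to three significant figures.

Correct the yield for decay: Y_obs = Y/(1 + k_d θ_c) = 0.526 / (1 + 0.0975 × 13.9) = 0.526 / 2.355 = 0.2233.
Mass of BOD₅ removed per day: Q(S₀ − S) = 1390 × 1681 g/m³ = 2336 kg/d.
Net biomass production P_X = Y_obs × Q·(S₀ − S) = 0.2233 × 2336 = 521.8 kg VSS/d.

P_X ≈ 522 kg VSS/d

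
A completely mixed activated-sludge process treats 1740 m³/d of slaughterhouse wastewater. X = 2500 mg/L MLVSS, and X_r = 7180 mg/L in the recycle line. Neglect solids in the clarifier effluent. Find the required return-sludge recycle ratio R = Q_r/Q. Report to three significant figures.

R = Q_r/Q = X/(X_r − X) = 2500 / (7180 − 2500) = 0.5342.

R ≈ 0.534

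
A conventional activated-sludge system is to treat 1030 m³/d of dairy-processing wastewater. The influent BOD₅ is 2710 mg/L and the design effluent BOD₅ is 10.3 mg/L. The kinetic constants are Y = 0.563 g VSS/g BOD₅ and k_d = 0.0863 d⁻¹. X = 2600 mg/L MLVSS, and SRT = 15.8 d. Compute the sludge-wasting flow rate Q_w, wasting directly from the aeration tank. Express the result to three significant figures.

Q_w ≈ 255 m³/d

Rearranging the biomass balance for a CMAS with decay, V = Y·Q·ΔS·θ_c / [X·(1+k_d θ_c)] = 0.563 × 1030 × (2710 − 10.3) × 15.8 / [2600 × (1 + 0.0863 × 15.8)] = 2.47×10^7 / 6145 = 4025 m³.
With mixed-liquor wasting, θ_c = V/Q_w, so Q_w = V/θ_c = 4025/15.8 = 254.8 m³/d.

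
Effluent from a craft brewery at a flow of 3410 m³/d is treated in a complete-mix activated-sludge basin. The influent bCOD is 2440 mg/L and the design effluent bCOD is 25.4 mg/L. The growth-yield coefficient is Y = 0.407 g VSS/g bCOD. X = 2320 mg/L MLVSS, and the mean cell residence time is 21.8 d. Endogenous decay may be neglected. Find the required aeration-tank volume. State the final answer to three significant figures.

With k_d = 0 the design equation reduces to V = Y Q (S₀−S) θ_c / X = 0.407 × 3410 × (2440 − 25.4) × 21.8 / 2320 = 31489 m³.

V ≈ 31500 m³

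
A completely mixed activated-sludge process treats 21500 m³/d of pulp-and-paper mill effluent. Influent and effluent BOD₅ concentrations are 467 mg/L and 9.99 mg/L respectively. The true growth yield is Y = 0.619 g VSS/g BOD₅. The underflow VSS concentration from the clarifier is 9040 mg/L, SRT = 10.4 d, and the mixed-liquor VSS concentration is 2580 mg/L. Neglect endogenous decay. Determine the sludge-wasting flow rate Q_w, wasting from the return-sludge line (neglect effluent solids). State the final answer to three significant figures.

V·X = Y·Q·ΔS·θ_c gives V = 0.619 × 21500 × (467 − 9.99) × 10.4 / 2580 = 24517 m³.
Q_w = (V·X)/(θ_c X_r) = 24517 × 2580 / (10.4 × 9040) = 672.8 m³/d.

Q_w ≈ 673 m³/d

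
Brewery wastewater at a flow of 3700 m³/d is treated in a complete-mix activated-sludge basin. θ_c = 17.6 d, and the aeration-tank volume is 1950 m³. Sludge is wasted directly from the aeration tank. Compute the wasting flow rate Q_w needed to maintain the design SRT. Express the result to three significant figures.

Q_w ≈ 111 m³/d

Wasting from the aeration tank: Q_w = V / θ_c = 1950 / 17.6 = 110.8 m³/d.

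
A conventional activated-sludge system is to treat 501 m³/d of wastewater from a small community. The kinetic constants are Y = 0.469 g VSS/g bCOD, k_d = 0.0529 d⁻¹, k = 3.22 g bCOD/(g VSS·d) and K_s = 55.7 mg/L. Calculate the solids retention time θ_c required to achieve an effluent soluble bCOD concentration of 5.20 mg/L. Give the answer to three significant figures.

Specific growth rate at S = 5.20 mg/L: μ = YkS/(K_s+S) = 0.469·3.22·5.20/(55.7+5.20) = 0.1289 d⁻¹.
Then 1/θ_c = μ − k_d = 0.1289 − 0.0529 = 0.07605 d⁻¹, giving θ_c = 13.15 d.

θ_c ≈ 13.1 d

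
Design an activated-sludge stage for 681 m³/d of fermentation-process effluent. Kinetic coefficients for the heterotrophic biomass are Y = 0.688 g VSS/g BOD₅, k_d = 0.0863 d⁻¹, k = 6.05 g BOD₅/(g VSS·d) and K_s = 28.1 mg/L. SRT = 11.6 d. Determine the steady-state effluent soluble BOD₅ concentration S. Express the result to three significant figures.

For a completely mixed reactor with recycle the Lawrence–McCarty relation gives S = K_s·(1 + k_d·θ_c) / [θ_c·(Y·k − k_d) − 1] = 28.1 × (1 + 0.0863 × 11.6) / [11.6 × (0.688 × 6.05 − 0.0863) − 1] = 56.23 / 46.28 = 1.215 mg/L.

S ≈ 1.21 mg/L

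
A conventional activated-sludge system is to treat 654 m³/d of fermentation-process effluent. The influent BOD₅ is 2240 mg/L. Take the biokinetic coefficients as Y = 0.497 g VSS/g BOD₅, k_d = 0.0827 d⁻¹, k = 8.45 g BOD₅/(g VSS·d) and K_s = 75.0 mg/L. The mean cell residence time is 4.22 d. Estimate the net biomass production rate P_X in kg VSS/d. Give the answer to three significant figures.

P_X ≈ 538 kg VSS/d

From the Monod/SRT balance for a CMAS, S = K_s·(1+k_d θ_c)/[θ_c·(Y k − k_d) − 1] = 75.0 × (1 + 0.0827 × 4.22) / [4.22 × (0.497 × 8.45 − 0.0827) − 1] = 101.2 / 16.37 = 6.179 mg/L.
Correct the yield for decay: Y_obs = Y/(1 + k_d θ_c) = 0.497 / (1 + 0.0827 × 4.22) = 0.497 / 1.349 = 0.3684.
Q·(S₀ − S) = 654 × (2240 − 6.18) × 10⁻³ = 1461 kg/d removed.
Biomass produced: P_X = Y_obs·Q·ΔS = 0.3684 × 1461 ≈ 538.2 kg VSS/d.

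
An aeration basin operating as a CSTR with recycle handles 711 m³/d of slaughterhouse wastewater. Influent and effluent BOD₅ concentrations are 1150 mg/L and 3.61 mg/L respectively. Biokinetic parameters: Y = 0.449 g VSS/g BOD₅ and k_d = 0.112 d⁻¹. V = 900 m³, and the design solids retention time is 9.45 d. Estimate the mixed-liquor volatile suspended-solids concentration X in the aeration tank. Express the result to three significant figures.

X ≈ 1870 mg/L

From V·X·(1 + k_d·θ_c) = Y·Q·(S₀ − S)·θ_c: X = 0.449 × 711 × (1150 − 3.61) × 9.45 / [900 × (1 + 0.112 × 9.45)] = 1867 mg/L.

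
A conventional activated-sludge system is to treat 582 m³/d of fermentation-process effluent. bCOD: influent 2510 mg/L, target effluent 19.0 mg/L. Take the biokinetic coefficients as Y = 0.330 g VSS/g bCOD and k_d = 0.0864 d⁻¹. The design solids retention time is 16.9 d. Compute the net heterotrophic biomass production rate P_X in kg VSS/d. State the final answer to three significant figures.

P_X ≈ 194 kg VSS/d

The observed yield is Y_obs = Y/(1 + k_d·θ_c) = 0.330 / (1 + 0.0864 × 16.9) = 0.330 / 2.460 = 0.1341 g VSS per g bCOD removed.
Q·(S₀ − S) = 582 × (2510 − 19.0) × 10⁻³ = 1450 kg/d removed.
P_X = Y_obs · Q(S₀ − S) = 0.1341 × 1450 = 194.5 kg VSS/d.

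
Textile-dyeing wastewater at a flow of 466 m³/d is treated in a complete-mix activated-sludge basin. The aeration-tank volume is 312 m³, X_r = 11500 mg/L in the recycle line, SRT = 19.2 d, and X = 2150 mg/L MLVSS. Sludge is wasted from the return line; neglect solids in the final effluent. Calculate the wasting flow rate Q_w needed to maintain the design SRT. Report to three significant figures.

Q_w ≈ 3.04 m³/d

Wasting from the return line (neglecting effluent solids): Q_w = V·X / (θ_c·X_r) = 312.0 × 2150 / (19.2 × 11500) = 3.038 m³/d.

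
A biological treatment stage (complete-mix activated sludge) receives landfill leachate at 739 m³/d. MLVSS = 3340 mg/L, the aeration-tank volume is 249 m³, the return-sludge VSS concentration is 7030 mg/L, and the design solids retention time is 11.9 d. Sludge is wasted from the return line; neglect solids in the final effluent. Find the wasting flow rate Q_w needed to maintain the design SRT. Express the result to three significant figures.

Q_w = (V·X)/(θ_c X_r) = 249.0 × 3340 / (11.9 × 7030) = 9.941 m³/d.

Q_w ≈ 9.94 m³/d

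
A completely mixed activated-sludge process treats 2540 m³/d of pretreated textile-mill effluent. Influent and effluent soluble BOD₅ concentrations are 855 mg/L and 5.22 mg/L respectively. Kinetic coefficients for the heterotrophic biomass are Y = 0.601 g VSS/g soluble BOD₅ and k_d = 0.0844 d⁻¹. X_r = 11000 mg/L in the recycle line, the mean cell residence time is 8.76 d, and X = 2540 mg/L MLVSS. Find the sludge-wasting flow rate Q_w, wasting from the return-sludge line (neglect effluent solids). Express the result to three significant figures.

Steady-state biomass mass balance: V·X·(1 + k_d·θ_c) = Y·Q·(S₀ − S)·θ_c, so V = 0.601 × 2540 × (855 − 5.22) × 8.76 / [2540 × (1 + 0.0844 × 8.76)] = 1.14×10^7 / 4418 = 2572 m³.
θ_c = V·X/(Q_w·X_r) when wasting from the recycle, so Q_w = V·X/(θ_c·X_r) = 2572 × 2540 / (8.76 × 11000) = 67.80 m³/d.

Q_w ≈ 67.8 m³/d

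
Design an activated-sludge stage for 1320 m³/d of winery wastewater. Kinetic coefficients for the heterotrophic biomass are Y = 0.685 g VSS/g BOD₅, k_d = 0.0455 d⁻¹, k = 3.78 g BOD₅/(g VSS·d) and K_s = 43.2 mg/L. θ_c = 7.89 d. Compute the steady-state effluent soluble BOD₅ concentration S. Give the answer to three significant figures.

Effluent substrate depends only on kinetics and SRT: S = K_s(1 + k_d θ_c) / [θ_c(Yk − k_d) − 1] = 43.2 × (1 + 0.0455 × 7.89) / [7.89 × (0.685 × 3.78 − 0.0455) − 1] = 58.71 / 19.07 = 3.078 mg/L.

S ≈ 3.08 mg/L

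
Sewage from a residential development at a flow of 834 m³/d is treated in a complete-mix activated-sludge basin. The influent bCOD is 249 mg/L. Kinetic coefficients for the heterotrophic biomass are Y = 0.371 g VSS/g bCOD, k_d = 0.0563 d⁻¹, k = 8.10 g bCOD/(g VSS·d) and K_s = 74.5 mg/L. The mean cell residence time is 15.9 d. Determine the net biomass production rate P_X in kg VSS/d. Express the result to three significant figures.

P_X ≈ 40.2 kg VSS/d

From the Monod/SRT balance for a CMAS, S = K_s·(1+k_d θ_c)/[θ_c·(Y k − k_d) − 1] = 74.5 × (1 + 0.0563 × 15.9) / [15.9 × (0.371 × 8.10 − 0.0563) − 1] = 141.2 / 45.89 = 3.077 mg/L.
Observed yield with endogenous decay: Y_obs = Y / (1 + k_d·θ_c) = 0.371 / (1 + 0.0563 × 15.9) = 0.371 / 1.895 = 0.1958 g VSS/g bCOD.
Substrate removed = Q·(S₀ − S) = 834 m³/d × (249 − 3.08) g/m³ = 2.05×10^5 g/d = 205.1 kg/d.
Biomass produced: P_X = Y_obs·Q·ΔS = 0.1958 × 205.1 ≈ 40.15 kg VSS/d.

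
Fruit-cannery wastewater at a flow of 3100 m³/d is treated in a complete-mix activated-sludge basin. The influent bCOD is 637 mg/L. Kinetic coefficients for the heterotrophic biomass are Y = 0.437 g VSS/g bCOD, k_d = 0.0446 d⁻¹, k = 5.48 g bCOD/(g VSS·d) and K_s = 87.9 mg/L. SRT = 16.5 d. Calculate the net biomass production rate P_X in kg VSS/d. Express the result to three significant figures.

P_X ≈ 494 kg VSS/d

Effluent substrate depends only on kinetics and SRT: S = K_s(1 + k_d θ_c) / [θ_c(Yk − k_d) − 1] = 87.9 × (1 + 0.0446 × 16.5) / [16.5 × (0.437 × 5.48 − 0.0446) − 1] = 152.6 / 37.78 = 4.039 mg/L.
The observed yield is Y_obs = Y/(1 + k_d·θ_c) = 0.437 / (1 + 0.0446 × 16.5) = 0.437 / 1.736 = 0.2517 g VSS per g bCOD removed.
Mass of bCOD removed per day: Q(S₀ − S) = 3100 × 633.0 g/m³ = 1962 kg/d.
So the net sludge growth is P_X = 0.2517 × 1962 = 494.0 kg VSS/d.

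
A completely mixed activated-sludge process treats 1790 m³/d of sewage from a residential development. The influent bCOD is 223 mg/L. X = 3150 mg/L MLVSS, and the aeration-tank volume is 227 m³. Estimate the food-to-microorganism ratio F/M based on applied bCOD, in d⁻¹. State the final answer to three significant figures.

F/M ≈ 0.558 d⁻¹

Food-to-microorganism ratio F/M = Q S₀ / (V X) = 1790 × 223 / (227.0 × 3150) = 0.5582 d⁻¹.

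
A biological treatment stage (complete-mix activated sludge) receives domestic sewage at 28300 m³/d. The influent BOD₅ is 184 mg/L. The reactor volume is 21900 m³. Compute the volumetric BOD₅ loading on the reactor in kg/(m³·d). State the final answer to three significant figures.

L_v ≈ 0.238 kg BOD₅/(m³·d)

Volumetric loading L_v = Q·S₀ / V = 28300 × 184 g/m³ / 21900 m³ = 237.8 g/(m³·d) = 0.2378 kg BOD₅/(m³·d).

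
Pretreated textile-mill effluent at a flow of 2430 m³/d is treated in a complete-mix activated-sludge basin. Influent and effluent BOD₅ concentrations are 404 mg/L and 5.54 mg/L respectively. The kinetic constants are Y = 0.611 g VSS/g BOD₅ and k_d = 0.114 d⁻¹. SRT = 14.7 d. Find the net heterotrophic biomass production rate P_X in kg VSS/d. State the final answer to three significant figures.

P_X ≈ 221 kg VSS/d

Y_obs = Y / (1 + k_d θ_c) = 0.611 / (1 + 0.114 × 14.7) = 0.611 / 2.676 = 0.2283.
ΔS = 404 − 5.54 = 398.5 mg/L, so the substrate removal rate is 2430 × 398.5/1000 = 968.3 kg BOD₅/d.
Net biomass production P_X = Y_obs × Q·(S₀ − S) = 0.2283 × 968.3 = 221.1 kg VSS/d.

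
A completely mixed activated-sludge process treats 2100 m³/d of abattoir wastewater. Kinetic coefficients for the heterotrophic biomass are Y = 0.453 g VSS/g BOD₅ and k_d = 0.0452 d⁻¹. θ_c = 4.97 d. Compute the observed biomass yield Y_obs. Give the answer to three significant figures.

Observed yield with endogenous decay: Y_obs = Y / (1 + k_d·θ_c) = 0.453 / (1 + 0.0452 × 4.97) = 0.453 / 1.225 = 0.3699 g VSS/g BOD₅.

Y_obs ≈ 0.370 g VSS/g BOD₅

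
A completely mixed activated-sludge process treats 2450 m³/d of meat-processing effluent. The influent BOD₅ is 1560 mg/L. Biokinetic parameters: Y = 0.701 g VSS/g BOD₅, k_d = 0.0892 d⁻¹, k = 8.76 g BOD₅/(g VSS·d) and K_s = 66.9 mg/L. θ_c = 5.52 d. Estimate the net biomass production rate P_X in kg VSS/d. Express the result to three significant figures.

P_X ≈ 1790 kg VSS/d

Effluent substrate depends only on kinetics and SRT: S = K_s(1 + k_d θ_c) / [θ_c(Yk − k_d) − 1] = 66.9 × (1 + 0.0892 × 5.52) / [5.52 × (0.701 × 8.76 − 0.0892) − 1] = 99.84 / 32.40 = 3.081 mg/L.
Y_obs = Y / (1 + k_d θ_c) = 0.701 / (1 + 0.0892 × 5.52) = 0.701 / 1.492 = 0.4697.
Q·(S₀ − S) = 2450 × (1560 − 3.08) × 10⁻³ = 3814 kg/d removed.
P_X = Y_obs · Q(S₀ − S) = 0.4697 × 3814 = 1792 kg VSS/d.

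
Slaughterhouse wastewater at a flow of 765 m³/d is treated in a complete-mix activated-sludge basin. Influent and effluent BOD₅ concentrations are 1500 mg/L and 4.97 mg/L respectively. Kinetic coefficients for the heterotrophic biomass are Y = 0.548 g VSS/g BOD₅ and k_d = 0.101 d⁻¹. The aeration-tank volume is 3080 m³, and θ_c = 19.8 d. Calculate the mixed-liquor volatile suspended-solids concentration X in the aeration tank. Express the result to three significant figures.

X = Y·Q·ΔS·θ_c / [V·(1 + k_d θ_c)] = 0.548 × 765 × (1500 − 4.97) × 19.8 / [3080 × (1 + 0.101 × 19.8)] = 1343 mg/L.

X ≈ 1340 mg/L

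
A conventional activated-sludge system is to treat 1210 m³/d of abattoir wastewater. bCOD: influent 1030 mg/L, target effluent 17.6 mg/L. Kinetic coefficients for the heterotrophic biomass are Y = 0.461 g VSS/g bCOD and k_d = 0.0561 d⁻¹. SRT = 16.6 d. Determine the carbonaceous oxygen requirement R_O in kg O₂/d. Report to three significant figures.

Correct the yield for decay: Y_obs = Y/(1 + k_d θ_c) = 0.461 / (1 + 0.0561 × 16.6) = 0.461 / 1.931 = 0.2387.
Q·(S₀ − S) = 1210 × (1030 − 17.6) × 10⁻³ = 1225 kg/d removed.
Net sludge production P_X = 0.2387 × 1225 = 292.4 kg VSS/d.
Carbonaceous O₂ demand = substrate oxidised − cell-mass equivalent = 1225 − 1.42 × 292.4 = 809.8 kg O₂/d.

R_O ≈ 810 kg O₂/d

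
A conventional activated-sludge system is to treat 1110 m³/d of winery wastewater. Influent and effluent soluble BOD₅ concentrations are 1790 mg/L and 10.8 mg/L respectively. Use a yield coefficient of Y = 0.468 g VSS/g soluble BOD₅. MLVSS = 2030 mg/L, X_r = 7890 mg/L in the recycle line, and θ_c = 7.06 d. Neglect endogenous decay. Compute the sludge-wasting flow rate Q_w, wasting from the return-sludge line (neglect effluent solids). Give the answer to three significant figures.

Q_w ≈ 117 m³/d

V·X = Y·Q·ΔS·θ_c gives V = 0.468 × 1110 × (1790 − 10.8) × 7.06 / 2030 = 3214 m³.
θ_c = V·X/(Q_w·X_r) when wasting from the recycle, so Q_w = V·X/(θ_c·X_r) = 3214 × 2030 / (7.06 × 7890) = 117.1 m³/d.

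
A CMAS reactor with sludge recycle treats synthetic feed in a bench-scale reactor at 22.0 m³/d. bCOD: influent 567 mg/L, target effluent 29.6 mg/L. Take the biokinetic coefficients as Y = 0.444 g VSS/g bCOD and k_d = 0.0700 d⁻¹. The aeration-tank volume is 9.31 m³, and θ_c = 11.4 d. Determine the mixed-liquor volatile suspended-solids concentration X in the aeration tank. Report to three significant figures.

X ≈ 3570 mg/L

Solving the biomass balance for X: X = Y Q (S₀−S) θ_c / [V (1+k_d θ_c)] = 0.444 × 22.0 × (567 − 29.6) × 11.4 / [9.31 × (1 + 0.0700 × 11.4)] = 3575 mg/L.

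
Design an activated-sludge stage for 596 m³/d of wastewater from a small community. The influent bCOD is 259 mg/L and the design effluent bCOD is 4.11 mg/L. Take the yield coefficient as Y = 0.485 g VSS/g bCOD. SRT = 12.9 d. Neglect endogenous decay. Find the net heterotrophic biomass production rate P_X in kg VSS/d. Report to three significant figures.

P_X ≈ 73.7 kg VSS/d

With endogenous decay neglected, the observed yield equals the true yield: Y_obs = Y = 0.485 g VSS/g bCOD.
Mass of bCOD removed per day: Q(S₀ − S) = 596 × 254.9 g/m³ = 151.9 kg/d.
Net biomass production P_X = Y_obs × Q·(S₀ − S) = 0.4850 × 151.9 = 73.68 kg VSS/d.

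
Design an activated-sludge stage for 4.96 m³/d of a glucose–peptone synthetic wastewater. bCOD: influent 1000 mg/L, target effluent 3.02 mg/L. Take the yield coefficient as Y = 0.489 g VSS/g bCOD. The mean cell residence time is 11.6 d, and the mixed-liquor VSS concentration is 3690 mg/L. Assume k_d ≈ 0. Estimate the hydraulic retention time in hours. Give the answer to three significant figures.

τ ≈ 36.8 h

With k_d = 0 the design equation reduces to V = Y Q (S₀−S) θ_c / X = 0.489 × 4.96 × (1000 − 3.02) × 11.6 / 3690 = 7.602 m³.
Hydraulic retention time τ = V/Q = 7.602 / 4.96 = 1.533 d = 36.78 h.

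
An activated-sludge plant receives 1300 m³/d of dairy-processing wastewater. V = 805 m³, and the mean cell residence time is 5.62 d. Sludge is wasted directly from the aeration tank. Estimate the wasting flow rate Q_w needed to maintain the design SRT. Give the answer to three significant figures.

Wasting from the aeration tank: Q_w = V / θ_c = 805.0 / 5.62 = 143.2 m³/d.

Q_w ≈ 143 m³/d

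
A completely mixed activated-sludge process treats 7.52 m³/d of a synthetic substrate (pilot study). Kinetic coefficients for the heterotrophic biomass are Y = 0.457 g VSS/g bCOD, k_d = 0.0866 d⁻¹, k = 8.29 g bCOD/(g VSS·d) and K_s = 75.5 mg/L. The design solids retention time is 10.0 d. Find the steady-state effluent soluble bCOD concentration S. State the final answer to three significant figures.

For a completely mixed reactor with recycle the Lawrence–McCarty relation gives S = K_s·(1 + k_d·θ_c) / [θ_c·(Y·k − k_d) − 1] = 75.5 × (1 + 0.0866 × 10.0) / [10.0 × (0.457 × 8.29 − 0.0866) − 1] = 140.9 / 36.02 = 3.911 mg/L.

S ≈ 3.91 mg/L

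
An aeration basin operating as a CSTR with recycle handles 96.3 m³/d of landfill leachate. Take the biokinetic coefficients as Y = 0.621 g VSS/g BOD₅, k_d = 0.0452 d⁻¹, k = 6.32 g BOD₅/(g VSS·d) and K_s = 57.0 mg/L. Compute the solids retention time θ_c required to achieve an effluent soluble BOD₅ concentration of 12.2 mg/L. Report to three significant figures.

θ_c ≈ 1.55 d

At the target effluent, Y k S/(K_s+S) = 0.621×6.32×12.2/69.20 = 0.6919 d⁻¹.
Then 1/θ_c = μ − k_d = 0.6919 − 0.0452 = 0.6467 d⁻¹, giving θ_c = 1.546 d.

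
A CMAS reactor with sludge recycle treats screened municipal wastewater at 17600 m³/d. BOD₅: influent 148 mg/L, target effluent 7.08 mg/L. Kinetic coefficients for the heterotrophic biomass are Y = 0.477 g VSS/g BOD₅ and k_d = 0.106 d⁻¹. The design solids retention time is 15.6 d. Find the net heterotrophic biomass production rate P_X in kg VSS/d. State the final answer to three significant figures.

P_X ≈ 446 kg VSS/d

Y_obs = Y / (1 + k_d θ_c) = 0.477 / (1 + 0.106 × 15.6) = 0.477 / 2.654 = 0.1798.
ΔS = 148 − 7.08 = 140.9 mg/L, so the substrate removal rate is 17600 × 140.9/1000 = 2480 kg BOD₅/d.
Net biomass production P_X = Y_obs × Q·(S₀ − S) = 0.1798 × 2480 = 445.8 kg VSS/d.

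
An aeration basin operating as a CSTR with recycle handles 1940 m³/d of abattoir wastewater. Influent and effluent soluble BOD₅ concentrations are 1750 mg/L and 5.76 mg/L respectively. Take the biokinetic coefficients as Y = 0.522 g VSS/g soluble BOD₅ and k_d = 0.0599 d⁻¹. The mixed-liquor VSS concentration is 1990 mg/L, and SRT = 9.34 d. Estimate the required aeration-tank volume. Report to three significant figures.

V ≈ 5320 m³

From the SRT design equation V = Y Q (S₀−S) θ_c / [X (1 + k_d θ_c)] = 0.522 × 1940 × (1750 − 5.76) × 9.34 / [1990 × (1 + 0.0599 × 9.34)] = 1.65×10^7 / 3103 = 5316 m³.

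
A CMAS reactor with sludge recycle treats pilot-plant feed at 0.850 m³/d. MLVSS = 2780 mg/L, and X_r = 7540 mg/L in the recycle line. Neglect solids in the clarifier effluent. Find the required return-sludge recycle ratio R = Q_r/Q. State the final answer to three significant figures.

R = Q_r/Q = X/(X_r − X) = 2780 / (7540 − 2780) = 0.5840.

R ≈ 0.584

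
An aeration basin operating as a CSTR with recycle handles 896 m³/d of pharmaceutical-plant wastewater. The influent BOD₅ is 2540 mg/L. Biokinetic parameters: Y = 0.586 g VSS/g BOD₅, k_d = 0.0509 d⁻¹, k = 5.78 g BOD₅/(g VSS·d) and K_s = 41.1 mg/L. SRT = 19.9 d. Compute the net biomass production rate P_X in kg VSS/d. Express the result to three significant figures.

P_X ≈ 662 kg VSS/d

Effluent substrate depends only on kinetics and SRT: S = K_s(1 + k_d θ_c) / [θ_c(Yk − k_d) − 1] = 41.1 × (1 + 0.0509 × 19.9) / [19.9 × (0.586 × 5.78 − 0.0509) − 1] = 82.73 / 65.39 = 1.265 mg/L.
The observed yield is Y_obs = Y/(1 + k_d·θ_c) = 0.586 / (1 + 0.0509 × 19.9) = 0.586 / 2.013 = 0.2911 g VSS per g BOD₅ removed.
Mass of BOD₅ removed per day: Q(S₀ − S) = 896 × 2539 g/m³ = 2275 kg/d.
So the net sludge growth is P_X = 0.2911 × 2275 = 662.2 kg VSS/d.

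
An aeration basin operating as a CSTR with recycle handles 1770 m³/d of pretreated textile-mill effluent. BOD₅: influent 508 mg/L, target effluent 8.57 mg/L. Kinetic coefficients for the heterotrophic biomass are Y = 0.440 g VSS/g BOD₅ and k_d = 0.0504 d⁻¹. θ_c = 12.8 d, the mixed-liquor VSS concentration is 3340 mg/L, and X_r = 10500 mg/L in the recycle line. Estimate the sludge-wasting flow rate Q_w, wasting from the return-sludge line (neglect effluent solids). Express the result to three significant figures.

From the SRT design equation V = Y Q (S₀−S) θ_c / [X (1 + k_d θ_c)] = 0.440 × 1770 × (508 − 8.57) × 12.8 / [3340 × (1 + 0.0504 × 12.8)] = 4.98×10^6 / 5495 = 906.1 m³.
Q_w = (V·X)/(θ_c X_r) = 906.1 × 3340 / (12.8 × 10500) = 22.52 m³/d.

Q_w ≈ 22.5 m³/d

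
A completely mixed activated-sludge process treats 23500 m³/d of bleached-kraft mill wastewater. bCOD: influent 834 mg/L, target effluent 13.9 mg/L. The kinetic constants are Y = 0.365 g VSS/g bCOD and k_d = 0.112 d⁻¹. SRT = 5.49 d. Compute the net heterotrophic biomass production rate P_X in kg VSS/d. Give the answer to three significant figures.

Y_obs = Y / (1 + k_d θ_c) = 0.365 / (1 + 0.112 × 5.49) = 0.365 / 1.615 = 0.2260.
ΔS = 834 − 13.9 = 820.1 mg/L, so the substrate removal rate is 23500 × 820.1/1000 = 19272 kg bCOD/d.
P_X = Y_obs · Q(S₀ − S) = 0.2260 × 19272 = 4356 kg VSS/d.

P_X ≈ 4360 kg VSS/d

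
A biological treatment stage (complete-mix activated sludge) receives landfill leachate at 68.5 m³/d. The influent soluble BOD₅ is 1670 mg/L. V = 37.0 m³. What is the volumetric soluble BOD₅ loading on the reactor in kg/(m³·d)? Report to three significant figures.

L_v ≈ 3.09 kg soluble BOD₅/(m³·d)

Applied soluble BOD₅ load per unit volume = Q·S₀/V = (68.5 × 1670/1000)/37.00 = 3.092 kg soluble BOD₅·m⁻³·d⁻¹.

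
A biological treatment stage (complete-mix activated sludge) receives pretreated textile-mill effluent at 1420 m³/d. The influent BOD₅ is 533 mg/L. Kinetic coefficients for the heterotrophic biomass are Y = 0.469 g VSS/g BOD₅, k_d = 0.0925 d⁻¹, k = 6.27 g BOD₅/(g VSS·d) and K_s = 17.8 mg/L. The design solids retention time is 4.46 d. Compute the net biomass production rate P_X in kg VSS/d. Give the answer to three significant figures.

For a completely mixed reactor with recycle the Lawrence–McCarty relation gives S = K_s·(1 + k_d·θ_c) / [θ_c·(Y·k − k_d) − 1] = 17.8 × (1 + 0.0925 × 4.46) / [4.46 × (0.469 × 6.27 − 0.0925) − 1] = 25.14 / 11.70 = 2.149 mg/L.
Y_obs = Y / (1 + k_d θ_c) = 0.469 / (1 + 0.0925 × 4.46) = 0.469 / 1.413 = 0.3320.
ΔS = 533 − 2.15 = 530.9 mg/L, so the substrate removal rate is 1420 × 530.9/1000 = 753.8 kg BOD₅/d.
So the net sludge growth is P_X = 0.3320 × 753.8 = 250.3 kg VSS/d.

P_X ≈ 250 kg VSS/d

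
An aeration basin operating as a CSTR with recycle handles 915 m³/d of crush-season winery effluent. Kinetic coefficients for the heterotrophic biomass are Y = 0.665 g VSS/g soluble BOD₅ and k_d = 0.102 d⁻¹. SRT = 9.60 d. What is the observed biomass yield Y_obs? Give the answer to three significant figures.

Y_obs = Y / (1 + k_d θ_c) = 0.665 / (1 + 0.102 × 9.60) = 0.665 / 1.979 = 0.3360.

Y_obs ≈ 0.336 g VSS/g soluble BOD₅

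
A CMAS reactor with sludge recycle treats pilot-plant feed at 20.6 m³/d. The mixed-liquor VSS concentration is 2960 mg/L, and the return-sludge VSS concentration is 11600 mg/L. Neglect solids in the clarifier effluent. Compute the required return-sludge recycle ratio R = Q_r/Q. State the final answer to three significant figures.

Solids balance on the clarifier gives (1+R)X = R·X_r, so R = X/(X_r − X) = 2960 / (11600 − 2960) = 0.3426.

R ≈ 0.343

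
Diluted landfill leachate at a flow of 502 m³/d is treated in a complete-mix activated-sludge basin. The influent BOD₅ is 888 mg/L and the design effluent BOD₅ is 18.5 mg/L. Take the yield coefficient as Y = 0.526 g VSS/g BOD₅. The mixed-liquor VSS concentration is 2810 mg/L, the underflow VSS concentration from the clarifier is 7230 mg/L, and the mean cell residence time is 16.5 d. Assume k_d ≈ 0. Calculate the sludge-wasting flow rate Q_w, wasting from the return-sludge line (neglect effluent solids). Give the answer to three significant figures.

Q_w ≈ 31.8 m³/d

With k_d = 0 the design equation reduces to V = Y Q (S₀−S) θ_c / X = 0.526 × 502 × (888 − 18.5) × 16.5 / 2810 = 1348 m³.
Wasting from the return line (neglecting effluent solids): Q_w = V·X / (θ_c·X_r) = 1348 × 2810 / (16.5 × 7230) = 31.76 m³/d.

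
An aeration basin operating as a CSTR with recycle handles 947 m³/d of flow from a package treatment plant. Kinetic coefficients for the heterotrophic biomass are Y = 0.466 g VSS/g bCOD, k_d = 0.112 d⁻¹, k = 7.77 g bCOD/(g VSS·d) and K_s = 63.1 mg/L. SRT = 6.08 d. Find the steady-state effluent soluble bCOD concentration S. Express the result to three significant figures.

Effluent substrate depends only on kinetics and SRT: S = K_s(1 + k_d θ_c) / [θ_c(Yk − k_d) − 1] = 63.1 × (1 + 0.112 × 6.08) / [6.08 × (0.466 × 7.77 − 0.112) − 1] = 106.1 / 20.33 = 5.216 mg/L.

S ≈ 5.22 mg/L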